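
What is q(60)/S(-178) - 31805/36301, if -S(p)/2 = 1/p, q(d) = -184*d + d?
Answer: -35474095025/36301 ≈ -9.7722e+5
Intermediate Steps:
q(d) = -183*d
S(p) = -2/p
q(60)/S(-178) - 31805/36301 = (-183*60)/((-2/(-178))) - 31805/36301 = -10980/((-2*(-1/178))) - 31805*1/36301 = -10980/1/89 - 31805/36301 = -10980*89 - 31805/36301 = -977220 - 31805/36301 = -35474095025/36301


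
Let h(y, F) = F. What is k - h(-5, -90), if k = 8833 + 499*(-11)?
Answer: 3434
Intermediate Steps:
k = 3344 (k = 8833 - 5489 = 3344)
k - h(-5, -90) = 3344 - 1*(-90) = 3344 + 90 = 3434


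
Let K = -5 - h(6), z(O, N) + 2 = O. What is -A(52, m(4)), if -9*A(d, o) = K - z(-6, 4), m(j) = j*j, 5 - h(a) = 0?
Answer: -2/9 ≈ -0.22222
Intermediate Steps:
h(a) = 5 (h(a) = 5 - 1*0 = 5 + 0 = 5)
z(O, N) = -2 + O
K = -10 (K = -5 - 1*5 = -5 - 5 = -10)
m(j) = j**2
A(d, o) = 2/9 (A(d, o) = -(-10 - (-2 - 6))/9 = -(-10 - 1*(-8))/9 = -(-10 + 8)/9 = -1/9*(-2) = 2/9)
-A(52, m(4)) = -1*2/9 = -2/9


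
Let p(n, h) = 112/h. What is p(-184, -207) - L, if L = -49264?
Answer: 10197536/207 ≈ 49263.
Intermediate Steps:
p(-184, -207) - L = 112/(-207) - 1*(-49264) = 112*(-1/207) + 49264 = -112/207 + 49264 = 10197536/207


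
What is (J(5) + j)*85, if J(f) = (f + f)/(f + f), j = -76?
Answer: -6375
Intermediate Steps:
J(f) = 1 (J(f) = (2*f)/((2*f)) = (2*f)*(1/(2*f)) = 1)
(J(5) + j)*85 = (1 - 76)*85 = -75*85 = -6375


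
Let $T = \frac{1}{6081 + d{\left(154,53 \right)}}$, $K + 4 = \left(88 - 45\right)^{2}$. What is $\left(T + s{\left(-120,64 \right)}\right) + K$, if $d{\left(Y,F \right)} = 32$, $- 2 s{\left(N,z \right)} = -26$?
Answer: $\frac{11357955}{6113} \approx 1858.0$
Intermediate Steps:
$s{\left(N,z \right)} = 13$ ($s{\left(N,z \right)} = \left(- \frac{1}{2}\right) \left(-26\right) = 13$)
$K = 1845$ ($K = -4 + \left(88 - 45\right)^{2} = -4 + 43^{2} = -4 + 1849 = 1845$)
$T = \frac{1}{6113}$ ($T = \frac{1}{6081 + 32} = \frac{1}{6113} \approx 0.00016359$)
$\left(T + s{\left(-120,64 \right)}\right) + K = \left(\frac{1}{6113} + 13\right) + 1845 = \frac{79470}{6113} + 1845 = \frac{11357955}{6113}$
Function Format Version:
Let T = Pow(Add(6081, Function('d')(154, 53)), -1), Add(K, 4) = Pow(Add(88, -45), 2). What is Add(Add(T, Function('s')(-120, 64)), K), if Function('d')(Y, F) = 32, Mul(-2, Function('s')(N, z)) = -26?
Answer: Rational(11357955, 6113) ≈ 1858.0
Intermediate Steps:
Function('s')(N, z) = 13 (Function('s')(N, z) = Mul(Rational(-1, 2), -26) = 13)
K = 1845 (K = Add(-4, Pow(Add(88, -45), 2)) = Add(-4, Pow(43, 2)) = Add(-4, 1849) = 1845)
T = Rational(1, 6113) (T = Pow(Add(6081, 32), -1) = Pow(6113, -1) = Rational(1, 6113) ≈ 0.00016359)
Add(Add(T, Function('s')(-120, 64)), K) = Add(Add(Rational(1, 6113), 13), 1845) = Add(Rational(79470, 6113), 1845) = Rational(11357955, 6113)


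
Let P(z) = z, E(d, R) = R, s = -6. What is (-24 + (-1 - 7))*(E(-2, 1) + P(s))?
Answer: 160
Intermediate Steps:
(-24 + (-1 - 7))*(E(-2, 1) + P(s)) = (-24 + (-1 - 7))*(1 - 6) = (-24 - 8)*(-5) = -32*(-5) = 160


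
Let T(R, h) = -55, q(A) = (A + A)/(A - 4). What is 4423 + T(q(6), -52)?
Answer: 4368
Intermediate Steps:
q(A) = 2*A/(-4 + A) (q(A) = (2*A)/(-4 + A) = 2*A/(-4 + A))
4423 + T(q(6), -52) = 4423 - 55 = 4368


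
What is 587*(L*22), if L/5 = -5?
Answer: -322850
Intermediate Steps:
L = -25 (L = 5*(-5) = -25)
587*(L*22) = 587*(-25*22) = 587*(-550) = -322850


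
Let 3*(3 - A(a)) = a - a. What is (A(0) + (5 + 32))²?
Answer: 1600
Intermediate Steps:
A(a) = 3 (A(a) = 3 - (a - a)/3 = 3 - ⅓*0 = 3 + 0 = 3)
(A(0) + (5 + 32))² = (3 + (5 + 32))² = (3 + 37)² = 40² = 1600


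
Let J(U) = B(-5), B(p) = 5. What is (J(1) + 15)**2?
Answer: 400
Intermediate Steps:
J(U) = 5
(J(1) + 15)**2 = (5 + 15)**2 = 20**2 = 400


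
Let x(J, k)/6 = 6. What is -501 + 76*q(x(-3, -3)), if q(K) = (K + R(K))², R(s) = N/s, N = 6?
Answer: 890182/9 ≈ 98909.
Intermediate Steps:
R(s) = 6/s
x(J, k) = 36 (x(J, k) = 6*6 = 36)
q(K) = (K + 6/K)²
-501 + 76*q(x(-3, -3)) = -501 + 76*((6 + 36²)²/36²) = -501 + 76*((6 + 1296)²/1296) = -501 + 76*((1/1296)*1302²) = -501 + 76*((1/1296)*1695204) = -501 + 76*(47089/36) = -501 + 894691/9 = 890182/9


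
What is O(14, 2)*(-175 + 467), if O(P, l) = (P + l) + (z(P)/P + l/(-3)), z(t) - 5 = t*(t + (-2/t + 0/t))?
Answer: 181186/21 ≈ 8627.9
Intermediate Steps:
z(t) = 5 + t*(t - 2/t) (z(t) = 5 + t*(t + (-2/t + 0/t)) = 5 + t*(t + (-2/t + 0)) = 5 + t*(t - 2/t))
O(P, l) = P + 2*l/3 + (3 + P²)/P (O(P, l) = (P + l) + ((3 + P²)/P + l/(-3)) = (P + l) + ((3 + P²)/P + l*(-⅓)) = (P + l) + ((3 + P²)/P - l/3) = (P + l) + (-l/3 + (3 + P²)/P) = P + 2*l/3 + (3 + P²)/P)
O(14, 2)*(-175 + 467) = (2*14 + 3/14 + (⅔)*2)*(-175 + 467) = (28 + 3*(1/14) + 4/3)*292 = (28 + 3/14 + 4/3)*292 = (1241/42)*292 = 181186/21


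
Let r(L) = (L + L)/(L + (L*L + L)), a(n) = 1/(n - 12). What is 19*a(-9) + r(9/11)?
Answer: -127/651 ≈ -0.19508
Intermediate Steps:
a(n) = 1/(-12 + n)
r(L) = 2*L/(L² + 2*L) (r(L) = (2*L)/(L + (L² + L)) = (2*L)/(L + (L + L²)) = (2*L)/(L² + 2*L) = 2*L/(L² + 2*L))
19*a(-9) + r(9/11) = 19/(-12 - 9) + 2/(2 + 9/11) = 19/(-21) + 2/(2 + 9*(1/11)) = 19*(-1/21) + 2/(2 + 9/11) = -19/21 + 2/(31/11) = -19/21 + 2*(11/31) = -19/21 + 22/31 = -127/651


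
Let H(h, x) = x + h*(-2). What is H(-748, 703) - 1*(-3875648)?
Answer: 3877847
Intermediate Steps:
H(h, x) = x - 2*h
H(-748, 703) - 1*(-3875648) = (703 - 2*(-748)) - 1*(-3875648) = (703 + 1496) + 3875648 = 2199 + 3875648 = 3877847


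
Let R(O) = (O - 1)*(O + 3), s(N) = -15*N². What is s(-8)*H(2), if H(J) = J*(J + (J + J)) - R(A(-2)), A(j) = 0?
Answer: -14400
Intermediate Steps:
R(O) = (-1 + O)*(3 + O)
H(J) = 3 + 3*J² (H(J) = J*(J + (J + J)) - (-3 + 0² + 2*0) = J*(J + 2*J) - (-3 + 0 + 0) = J*(3*J) - 1*(-3) = 3*J² + 3 = 3 + 3*J²)
s(-8)*H(2) = (-15*(-8)²)*(3 + 3*2²) = (-15*64)*(3 + 3*4) = -960*(3 + 12) = -960*15 = -14400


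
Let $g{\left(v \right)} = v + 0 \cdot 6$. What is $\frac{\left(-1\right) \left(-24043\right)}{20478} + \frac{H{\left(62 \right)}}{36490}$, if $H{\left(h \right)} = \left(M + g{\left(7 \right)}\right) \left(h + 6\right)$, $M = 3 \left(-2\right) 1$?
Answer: $\frac{439360787}{373621110} \approx 1.176$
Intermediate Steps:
$g{\left(v \right)} = v$ ($g{\left(v \right)} = v + 0 = v$)
$M = -6$ ($M = \left(-6\right) 1 = -6$)
$H{\left(h \right)} = 6 + h$ ($H{\left(h \right)} = \left(-6 + 7\right) \left(h + 6\right) = 1 \left(6 + h\right) = 6 + h$)
$\frac{\left(-1\right) \left(-24043\right)}{20478} + \frac{H{\left(62 \right)}}{36490} = \frac{\left(-1\right) \left(-24043\right)}{20478} + \frac{6 + 62}{36490} = 24043 \cdot \frac{1}{20478} + 68 \cdot \frac{1}{36490} = \frac{24043}{20478} + \frac{34}{18245} = \frac{439360787}{373621110}$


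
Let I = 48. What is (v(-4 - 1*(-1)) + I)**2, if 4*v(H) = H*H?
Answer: 40401/16 ≈ 2525.1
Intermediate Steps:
v(H) = H**2/4 (v(H) = (H*H)/4 = H**2/4)
(v(-4 - 1*(-1)) + I)**2 = ((-4 - 1*(-1))**2/4 + 48)**2 = ((-4 + 1)**2/4 + 48)**2 = ((1/4)*(-3)**2 + 48)**2 = ((1/4)*9 + 48)**2 = (9/4 + 48)**2 = (201/4)**2 = 40401/16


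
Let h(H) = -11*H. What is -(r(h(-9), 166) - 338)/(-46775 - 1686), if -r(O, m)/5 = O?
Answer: -17/989 ≈ -0.017189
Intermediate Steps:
r(O, m) = -5*O
-(r(h(-9), 166) - 338)/(-46775 - 1686) = -(-(-55)*(-9) - 338)/(-46775 - 1686) = -(-5*99 - 338)/(-48461) = -(-495 - 338)*(-1)/48461 = -(-833)*(-1)/48461 = -1*17/989 = -17/989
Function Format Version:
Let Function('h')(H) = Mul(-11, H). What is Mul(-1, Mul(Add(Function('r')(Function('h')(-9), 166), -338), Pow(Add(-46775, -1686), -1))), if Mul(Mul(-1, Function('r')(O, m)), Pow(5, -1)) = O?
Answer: Rational(-17, 989) ≈ -0.017189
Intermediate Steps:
Function('r')(O, m) = Mul(-5, O)
Mul(-1, Mul(Add(Function('r')(Function('h')(-9), 166), -338), Pow(Add(-46775, -1686), -1))) = Mul(-1, Mul(Add(Mul(-5, Mul(-11, -9)), -338), Pow(Add(-46775, -1686), -1))) = Mul(-1, Mul(Add(Mul(-5, 99), -338), Pow(-48461, -1))) = Mul(-1, Mul(Add(-495, -338), Rational(-1, 48461))) = Mul(-1, Mul(-833, Rational(-1, 48461))) = Mul(-1, Rational(17, 989)) = Rational(-17, 989)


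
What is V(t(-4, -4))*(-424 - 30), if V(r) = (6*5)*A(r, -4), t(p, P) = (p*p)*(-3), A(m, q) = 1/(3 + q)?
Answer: 13620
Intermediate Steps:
t(p, P) = -3*p² (t(p, P) = p²*(-3) = -3*p²)
V(r) = -30 (V(r) = (6*5)/(3 - 4) = 30/(-1) = 30*(-1) = -30)
V(t(-4, -4))*(-424 - 30) = -30*(-424 - 30) = -30*(-454) = 13620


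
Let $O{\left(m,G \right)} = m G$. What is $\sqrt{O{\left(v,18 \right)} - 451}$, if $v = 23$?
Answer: $i \sqrt{37} \approx 6.0828 i$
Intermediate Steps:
$O{\left(m,G \right)} = G m$
$\sqrt{O{\left(v,18 \right)} - 451} = \sqrt{18 \cdot 23 - 451} = \sqrt{414 - 451} = \sqrt{-37} = i \sqrt{37}$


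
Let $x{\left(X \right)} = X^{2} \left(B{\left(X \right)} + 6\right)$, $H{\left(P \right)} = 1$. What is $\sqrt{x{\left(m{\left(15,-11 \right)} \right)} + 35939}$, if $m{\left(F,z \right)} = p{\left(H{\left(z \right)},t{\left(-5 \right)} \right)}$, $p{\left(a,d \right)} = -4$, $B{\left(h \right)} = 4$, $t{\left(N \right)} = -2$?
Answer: $3 \sqrt{4011} \approx 190.0$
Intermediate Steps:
$m{\left(F,z \right)} = -4$
$x{\left(X \right)} = 10 X^{2}$ ($x{\left(X \right)} = X^{2} \left(4 + 6\right) = X^{2} \cdot 10 = 10 X^{2}$)
$\sqrt{x{\left(m{\left(15,-11 \right)} \right)} + 35939} = \sqrt{10 \left(-4\right)^{2} + 35939} = \sqrt{10 \cdot 16 + 35939} = \sqrt{160 + 35939} = \sqrt{36099} = 3 \sqrt{4011}$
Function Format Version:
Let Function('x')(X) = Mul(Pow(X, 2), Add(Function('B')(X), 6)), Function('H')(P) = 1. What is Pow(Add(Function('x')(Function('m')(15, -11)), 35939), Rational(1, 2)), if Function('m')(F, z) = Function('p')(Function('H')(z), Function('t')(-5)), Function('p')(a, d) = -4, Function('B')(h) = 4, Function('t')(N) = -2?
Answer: Mul(3, Pow(4011, Rational(1, 2))) ≈ 190.00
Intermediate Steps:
Function('m')(F, z) = -4
Function('x')(X) = Mul(10, Pow(X, 2)) (Function('x')(X) = Mul(Pow(X, 2), Add(4, 6)) = Mul(Pow(X, 2), 10) = Mul(10, Pow(X, 2)))
Pow(Add(Function('x')(Function('m')(15, -11)), 35939), Rational(1, 2)) = Pow(Add(Mul(10, Pow(-4, 2)), 35939), Rational(1, 2)) = Pow(Add(Mul(10, 16), 35939), Rational(1, 2)) = Pow(Add(160, 35939), Rational(1, 2)) = Pow(36099, Rational(1, 2)) = Mul(3, Pow(4011, Rational(1, 2)))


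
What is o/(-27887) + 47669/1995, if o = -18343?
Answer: 1365939688/55634565 ≈ 24.552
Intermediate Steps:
o/(-27887) + 47669/1995 = -18343/(-27887) + 47669/1995 = -18343*(-1/27887) + 47669*(1/1995) = 18343/27887 + 47669/1995 = 1365939688/55634565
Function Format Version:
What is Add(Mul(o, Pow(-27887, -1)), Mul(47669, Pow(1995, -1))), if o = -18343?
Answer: Rational(1365939688, 55634565) ≈ 24.552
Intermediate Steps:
Add(Mul(o, Pow(-27887, -1)), Mul(47669, Pow(1995, -1))) = Add(Mul(-18343, Pow(-27887, -1)), Mul(47669, Pow(1995, -1))) = Add(Mul(-18343, Rational(-1, 27887)), Mul(47669, Rational(1, 1995))) = Add(Rational(18343, 27887), Rational(47669, 1995)) = Rational(1365939688, 55634565)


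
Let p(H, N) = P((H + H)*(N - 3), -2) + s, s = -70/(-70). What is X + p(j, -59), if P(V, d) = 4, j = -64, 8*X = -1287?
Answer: -1247/8 ≈ -155.88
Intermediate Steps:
X = -1287/8 (X = (⅛)*(-1287) = -1287/8 ≈ -160.88)
s = 1 (s = -70*(-1/70) = 1)
p(H, N) = 5 (p(H, N) = 4 + 1 = 5)
X + p(j, -59) = -1287/8 + 5 = -1247/8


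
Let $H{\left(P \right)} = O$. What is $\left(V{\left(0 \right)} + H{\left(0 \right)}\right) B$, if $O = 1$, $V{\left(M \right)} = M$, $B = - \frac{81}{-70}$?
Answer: $\frac{81}{70} \approx 1.1571$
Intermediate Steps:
$B = \frac{81}{70}$ ($B = \left(-81\right) \left(- \frac{1}{70}\right) = \frac{81}{70} \approx 1.1571$)
$H{\left(P \right)} = 1$
$\left(V{\left(0 \right)} + H{\left(0 \right)}\right) B = \left(0 + 1\right) \frac{81}{70} = 1 \cdot \frac{81}{70} = \frac{81}{70}$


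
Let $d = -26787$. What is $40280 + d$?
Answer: $13493$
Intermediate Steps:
$40280 + d = 40280 - 26787 = 13493$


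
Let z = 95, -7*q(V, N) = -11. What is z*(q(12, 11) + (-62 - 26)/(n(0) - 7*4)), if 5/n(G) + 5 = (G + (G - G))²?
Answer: 88825/203 ≈ 437.56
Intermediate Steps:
q(V, N) = 11/7 (q(V, N) = -⅐*(-11) = 11/7)
n(G) = 5/(-5 + G²) (n(G) = 5/(-5 + (G + (G - G))²) = 5/(-5 + (G + 0)²) = 5/(-5 + G²))
z*(q(12, 11) + (-62 - 26)/(n(0) - 7*4)) = 95*(11/7 + (-62 - 26)/(5/(-5 + 0²) - 7*4)) = 95*(11/7 - 88/(5/(-5 + 0) - 28)) = 95*(11/7 - 88/(5/(-5) - 28)) = 95*(11/7 - 88/(5*(-⅕) - 28)) = 95*(11/7 - 88/(-1 - 28)) = 95*(11/7 - 88/(-29)) = 95*(11/7 - 88*(-1/29)) = 95*(11/7 + 88/29) = 95*(935/203) = 88825/203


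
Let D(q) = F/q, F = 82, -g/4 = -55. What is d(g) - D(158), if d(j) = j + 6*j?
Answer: 121619/79 ≈ 1539.5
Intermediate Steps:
g = 220 (g = -4*(-55) = 220)
d(j) = 7*j
D(q) = 82/q
d(g) - D(158) = 7*220 - 82/158 = 1540 - 82/158 = 1540 - 1*41/79 = 1540 - 41/79 = 121619/79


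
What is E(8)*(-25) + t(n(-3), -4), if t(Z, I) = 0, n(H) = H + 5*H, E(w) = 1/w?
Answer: -25/8 ≈ -3.1250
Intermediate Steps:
n(H) = 6*H
E(8)*(-25) + t(n(-3), -4) = -25/8 + 0 = -25/8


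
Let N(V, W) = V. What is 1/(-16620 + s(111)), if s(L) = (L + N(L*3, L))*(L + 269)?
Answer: 1/152100 ≈ 6.5746e-6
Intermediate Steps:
s(L) = 4*L*(269 + L) (s(L) = (L + L*3)*(L + 269) = (L + 3*L)*(269 + L) = (4*L)*(269 + L) = 4*L*(269 + L))
1/(-16620 + s(111)) = 1/(-16620 + 4*111*(269 + 111)) = 1/(-16620 + 4*111*380) = 1/(-16620 + 168720) = 1/152100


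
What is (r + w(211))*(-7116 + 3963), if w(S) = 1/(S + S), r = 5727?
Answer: -7620154635/422 ≈ -1.8057e+7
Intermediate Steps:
w(S) = 1/(2*S)
(r + w(211))*(-7116 + 3963) = (5727 + (½)/211)*(-7116 + 3963) = (5727 + (½)*(1/211))*(-3153) = (5727 + 1/422)*(-3153) = (2416795/422)*(-3153) = -7620154635/422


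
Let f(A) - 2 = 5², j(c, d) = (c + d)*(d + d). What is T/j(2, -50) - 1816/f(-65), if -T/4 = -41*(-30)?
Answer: -73747/1080 ≈ -68.284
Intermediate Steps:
T = -4920 (T = -(-164)*(-30) = -4*1230 = -4920)
j(c, d) = 2*d*(c + d) (j(c, d) = (c + d)*(2*d) = 2*d*(c + d))
f(A) = 27 (f(A) = 2 + 5² = 2 + 25 = 27)
T/j(2, -50) - 1816/f(-65) = -4920*(-1/(100*(2 - 50))) - 1816/27 = -4920/(2*(-50)*(-48)) - 1816*1/27 = -4920/4800 - 1816/27 = -4920*1/4800 - 1816/27 = -41/40 - 1816/27 = -73747/1080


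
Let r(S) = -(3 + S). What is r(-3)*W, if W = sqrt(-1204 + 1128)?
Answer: 0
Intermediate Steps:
r(S) = -3 - S
W = 2*I*sqrt(19) (W = sqrt(-76) = 2*I*sqrt(19) ≈ 8.7178*I)
r(-3)*W = (-3 - 1*(-3))*(2*I*sqrt(19)) = (-3 + 3)*(2*I*sqrt(19)) = 0*(2*I*sqrt(19)) = 0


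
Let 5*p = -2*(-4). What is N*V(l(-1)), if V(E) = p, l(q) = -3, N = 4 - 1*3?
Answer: 8/5 ≈ 1.6000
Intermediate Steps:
N = 1 (N = 4 - 3 = 1)
p = 8/5 (p = (-2*(-4))/5 = (⅕)*8 = 8/5 ≈ 1.6000)
V(E) = 8/5
N*V(l(-1)) = 1*(8/5) = 8/5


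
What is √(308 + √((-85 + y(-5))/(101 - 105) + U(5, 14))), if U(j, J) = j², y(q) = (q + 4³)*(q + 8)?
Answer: √(308 + √2) ≈ 17.590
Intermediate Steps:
y(q) = (8 + q)*(64 + q) (y(q) = (q + 64)*(8 + q) = (64 + q)*(8 + q) = (8 + q)*(64 + q))
√(308 + √((-85 + y(-5))/(101 - 105) + U(5, 14))) = √(308 + √((-85 + (512 + (-5)² + 72*(-5)))/(101 - 105) + 5²)) = √(308 + √((-85 + (512 + 25 - 360))/(-4) + 25)) = √(308 + √((-85 + 177)*(-¼) + 25)) = √(308 + √(92*(-¼) + 25)) = √(308 + √(-23 + 25)) = √(308 + √2)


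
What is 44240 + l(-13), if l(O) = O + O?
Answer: 44214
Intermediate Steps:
l(O) = 2*O
44240 + l(-13) = 44240 + 2*(-13) = 44240 - 26 = 44214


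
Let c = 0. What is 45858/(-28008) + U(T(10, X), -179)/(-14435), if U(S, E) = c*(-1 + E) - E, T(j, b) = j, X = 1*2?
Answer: -111162277/67382580 ≈ -1.6497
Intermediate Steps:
X = 2
U(S, E) = -E (U(S, E) = 0*(-1 + E) - E = 0 - E = -E)
45858/(-28008) + U(T(10, X), -179)/(-14435) = 45858/(-28008) - 1*(-179)/(-14435) = 45858*(-1/28008) + 179*(-1/14435) = -7643/4668 - 179/14435 = -111162277/67382580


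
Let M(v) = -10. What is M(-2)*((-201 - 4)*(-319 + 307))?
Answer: -24600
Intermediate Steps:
M(-2)*((-201 - 4)*(-319 + 307)) = -10*(-201 - 4)*(-319 + 307) = -(-2050)*(-12) = -10*2460 = -24600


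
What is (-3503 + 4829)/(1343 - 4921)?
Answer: -663/1789 ≈ -0.37060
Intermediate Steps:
(-3503 + 4829)/(1343 - 4921) = 1326/(-3578) = 1326*(-1/3578) = -663/1789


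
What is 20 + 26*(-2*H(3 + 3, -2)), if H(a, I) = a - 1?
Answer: -240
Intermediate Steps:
H(a, I) = -1 + a
20 + 26*(-2*H(3 + 3, -2)) = 20 + 26*(-2*(-1 + (3 + 3))) = 20 + 26*(-2*(-1 + 6)) = 20 + 26*(-2*5) = 20 + 26*(-10) = 20 - 260 = -240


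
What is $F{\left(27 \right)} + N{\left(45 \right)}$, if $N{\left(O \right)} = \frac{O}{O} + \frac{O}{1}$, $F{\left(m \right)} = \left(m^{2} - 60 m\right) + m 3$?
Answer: $-764$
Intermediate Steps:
$F{\left(m \right)} = m^{2} - 57 m$ ($F{\left(m \right)} = \left(m^{2} - 60 m\right) + 3 m = m^{2} - 57 m$)
$N{\left(O \right)} = 1 + O$ ($N{\left(O \right)} = 1 + O 1 = 1 + O$)
$F{\left(27 \right)} + N{\left(45 \right)} = 27 \left(-57 + 27\right) + \left(1 + 45\right) = 27 \left(-30\right) + 46 = -810 + 46 = -764$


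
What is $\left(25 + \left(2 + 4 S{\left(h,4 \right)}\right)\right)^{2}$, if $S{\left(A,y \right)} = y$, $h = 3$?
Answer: $1849$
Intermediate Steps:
$\left(25 + \left(2 + 4 S{\left(h,4 \right)}\right)\right)^{2} = \left(25 + \left(2 + 4 \cdot 4\right)\right)^{2} = \left(25 + \left(2 + 16\right)\right)^{2} = \left(25 + 18\right)^{2} = 43^{2} = 1849$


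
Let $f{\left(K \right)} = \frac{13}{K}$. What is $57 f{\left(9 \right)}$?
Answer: $\frac{247}{3} \approx 82.333$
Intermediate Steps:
$57 f{\left(9 \right)} = 57 \cdot \frac{13}{9} = \frac{247}{3}$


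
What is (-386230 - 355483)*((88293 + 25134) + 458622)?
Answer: -424296179937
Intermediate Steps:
(-386230 - 355483)*((88293 + 25134) + 458622) = -741713*(113427 + 458622) = -741713*572049 = -424296179937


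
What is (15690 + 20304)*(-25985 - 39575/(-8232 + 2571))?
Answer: -1764443996980/1887 ≈ -9.3505e+8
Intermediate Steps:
(15690 + 20304)*(-25985 - 39575/(-8232 + 2571)) = 35994*(-25985 - 39575/(-5661)) = 35994*(-25985 - 39575*(-1/5661)) = 35994*(-25985 + 39575/5661) = 35994*(-147061510/5661) = -1764443996980/1887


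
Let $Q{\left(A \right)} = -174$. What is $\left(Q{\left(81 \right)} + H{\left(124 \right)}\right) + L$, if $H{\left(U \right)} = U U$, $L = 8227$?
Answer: $23429$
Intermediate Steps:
$H{\left(U \right)} = U^{2}$
$\left(Q{\left(81 \right)} + H{\left(124 \right)}\right) + L = \left(-174 + 124^{2}\right) + 8227 = \left(-174 + 15376\right) + 8227 = 15202 + 8227 = 23429$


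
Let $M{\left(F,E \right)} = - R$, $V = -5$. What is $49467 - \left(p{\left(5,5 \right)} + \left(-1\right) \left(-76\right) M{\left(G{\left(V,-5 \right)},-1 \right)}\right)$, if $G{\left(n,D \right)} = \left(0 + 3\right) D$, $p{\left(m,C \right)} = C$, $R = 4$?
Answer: $49766$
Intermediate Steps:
$G{\left(n,D \right)} = 3 D$
$M{\left(F,E \right)} = -4$ ($M{\left(F,E \right)} = \left(-1\right) 4 = -4$)
$49467 - \left(p{\left(5,5 \right)} + \left(-1\right) \left(-76\right) M{\left(G{\left(V,-5 \right)},-1 \right)}\right) = 49467 - \left(5 + \left(-1\right) \left(-76\right) \left(-4\right)\right) = 49467 - \left(5 + 76 \left(-4\right)\right) = 49467 - \left(5 - 304\right) = 49467 - -299 = 49467 + 299 = 49766$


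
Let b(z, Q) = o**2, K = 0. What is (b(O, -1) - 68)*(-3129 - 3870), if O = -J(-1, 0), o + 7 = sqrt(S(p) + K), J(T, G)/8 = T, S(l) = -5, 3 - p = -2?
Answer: 167976 + 97986*I*sqrt(5) ≈ 1.6798e+5 + 2.191e+5*I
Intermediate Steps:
p = 5 (p = 3 - 1*(-2) = 3 + 2 = 5)
J(T, G) = 8*T
o = -7 + I*sqrt(5) (o = -7 + sqrt(-5 + 0) = -7 + sqrt(-5) = -7 + I*sqrt(5) ≈ -7.0 + 2.2361*I)
O = 8 (O = -8*(-1) = -1*(-8) = 8)
b(z, Q) = (-7 + I*sqrt(5))**2
(b(O, -1) - 68)*(-3129 - 3870) = ((7 - I*sqrt(5))**2 - 68)*(-3129 - 3870) = (-68 + (7 - I*sqrt(5))**2)*(-6999) = 475932 - 6999*(7 - I*sqrt(5))**2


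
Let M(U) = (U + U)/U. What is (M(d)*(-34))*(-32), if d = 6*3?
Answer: 2176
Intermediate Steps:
d = 18
M(U) = 2 (M(U) = (2*U)/U = 2)
(M(d)*(-34))*(-32) = (2*(-34))*(-32) = -68*(-32) = 2176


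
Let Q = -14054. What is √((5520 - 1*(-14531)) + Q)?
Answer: √5997 ≈ 77.440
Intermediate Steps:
√((5520 - 1*(-14531)) + Q) = √((5520 - 1*(-14531)) - 14054) = √((5520 + 14531) - 14054) = √(20051 - 14054) = √5997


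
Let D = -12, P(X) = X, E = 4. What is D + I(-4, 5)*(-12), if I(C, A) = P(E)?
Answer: -60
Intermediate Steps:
I(C, A) = 4
D + I(-4, 5)*(-12) = -12 + 4*(-12) = -12 - 48 = -60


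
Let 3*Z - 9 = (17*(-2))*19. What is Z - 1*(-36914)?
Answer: 110105/3 ≈ 36702.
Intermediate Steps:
Z = -637/3 (Z = 3 + ((17*(-2))*19)/3 = 3 + (-34*19)/3 = 3 + (⅓)*(-646) = 3 - 646/3 = -637/3 ≈ -212.33)
Z - 1*(-36914) = -637/3 - 1*(-36914) = -637/3 + 36914 = 110105/3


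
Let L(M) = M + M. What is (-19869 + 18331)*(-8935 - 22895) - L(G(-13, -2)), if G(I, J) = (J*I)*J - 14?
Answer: 48954672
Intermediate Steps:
G(I, J) = -14 + I*J² (G(I, J) = (I*J)*J - 14 = I*J² - 14 = -14 + I*J²)
L(M) = 2*M
(-19869 + 18331)*(-8935 - 22895) - L(G(-13, -2)) = (-19869 + 18331)*(-8935 - 22895) - 2*(-14 - 13*(-2)²) = -1538*(-31830) - 2*(-14 - 13*4) = 48954540 - 2*(-14 - 52) = 48954540 - 2*(-66) = 48954540 - 1*(-132) = 48954540 + 132 = 48954672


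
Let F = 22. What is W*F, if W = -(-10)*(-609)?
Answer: -133980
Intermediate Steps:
W = -6090 (W = -1*6090 = -6090)
W*F = -6090*22 = -133980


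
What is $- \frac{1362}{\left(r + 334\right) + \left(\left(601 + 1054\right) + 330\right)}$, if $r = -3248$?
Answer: $\frac{1362}{929} \approx 1.4661$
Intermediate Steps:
$- \frac{1362}{\left(r + 334\right) + \left(\left(601 + 1054\right) + 330\right)} = - \frac{1362}{\left(-3248 + 334\right) + \left(\left(601 + 1054\right) + 330\right)} = - \frac{1362}{-2914 + \left(1655 + 330\right)} = - \frac{1362}{-2914 + 1985} = - \frac{1362}{-929} = \left(-1362\right) \left(- \frac{1}{929}\right) = \frac{1362}{929}$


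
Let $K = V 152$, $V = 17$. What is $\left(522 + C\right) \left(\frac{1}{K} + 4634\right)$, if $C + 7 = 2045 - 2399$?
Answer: $\frac{1927855377}{2584} \approx 7.4607 \cdot 10^{5}$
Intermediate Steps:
$K = 2584$ ($K = 17 \cdot 152 = 2584$)
$C = -361$ ($C = -7 + \left(2045 - 2399\right) = -7 - 354 = -361$)
$\left(522 + C\right) \left(\frac{1}{K} + 4634\right) = \left(522 - 361\right) \left(\frac{1}{2584} + 4634\right) = 161 \left(\frac{1}{2584} + 4634\right) = 161 \cdot \frac{11974257}{2584} = \frac{1927855377}{2584}$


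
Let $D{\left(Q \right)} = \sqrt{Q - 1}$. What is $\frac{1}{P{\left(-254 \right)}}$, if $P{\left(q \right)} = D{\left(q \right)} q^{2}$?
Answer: $- \frac{i \sqrt{255}}{16451580} \approx - 9.7065 \cdot 10^{-7} i$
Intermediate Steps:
$D{\left(Q \right)} = \sqrt{-1 + Q}$
$P{\left(q \right)} = q^{2} \sqrt{-1 + q}$ ($P{\left(q \right)} = \sqrt{-1 + q} q^{2} = q^{2} \sqrt{-1 + q}$)
$\frac{1}{P{\left(-254 \right)}} = \frac{1}{\left(-254\right)^{2} \sqrt{-1 - 254}} = \frac{1}{64516 \sqrt{-255}} = \frac{1}{64516 i \sqrt{255}} = - \frac{i \sqrt{255}}{16451580}$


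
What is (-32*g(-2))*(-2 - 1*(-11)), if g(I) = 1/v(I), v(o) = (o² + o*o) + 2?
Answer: -144/5 ≈ -28.800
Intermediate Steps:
v(o) = 2 + 2*o² (v(o) = (o² + o²) + 2 = 2*o² + 2 = 2 + 2*o²)
g(I) = 1/(2 + 2*I²)
(-32*g(-2))*(-2 - 1*(-11)) = (-16/(1 + (-2)²))*(-2 - 1*(-11)) = (-16/(1 + 4))*(-2 + 11) = -16/5*9 = -144/5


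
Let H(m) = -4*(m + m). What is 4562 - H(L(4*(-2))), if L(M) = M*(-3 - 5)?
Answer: 5074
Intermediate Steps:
L(M) = -8*M (L(M) = M*(-8) = -8*M)
H(m) = -8*m
4562 - H(L(4*(-2))) = 4562 - (-8)*(-32*(-2)) = 4562 - (-8)*(-8*(-8)) = 4562 - (-8)*64 = 4562 - 1*(-512) = 4562 + 512 = 5074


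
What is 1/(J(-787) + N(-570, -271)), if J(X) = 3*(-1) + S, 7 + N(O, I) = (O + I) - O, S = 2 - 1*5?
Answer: -1/284 ≈ -0.0035211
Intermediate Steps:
S = -3 (S = 2 - 5 = -3)
N(O, I) = -7 + I (N(O, I) = -7 + ((O + I) - O) = -7 + ((I + O) - O) = -7 + I)
J(X) = -6 (J(X) = 3*(-1) - 3 = -3 - 3 = -6)
1/(J(-787) + N(-570, -271)) = 1/(-6 + (-7 - 271)) = 1/(-6 - 278) = 1/(-284) = -1/284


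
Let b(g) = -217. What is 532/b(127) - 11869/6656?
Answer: -67215/15872 ≈ -4.2348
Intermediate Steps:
532/b(127) - 11869/6656 = 532/(-217) - 11869/6656 = 532*(-1/217) - 11869*1/6656 = -76/31 - 913/512 = -67215/15872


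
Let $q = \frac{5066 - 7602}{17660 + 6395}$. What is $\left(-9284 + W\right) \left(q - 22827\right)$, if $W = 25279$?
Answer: $- \frac{1756590161179}{4811} \approx -3.6512 \cdot 10^{8}$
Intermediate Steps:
$q = - \frac{2536}{24055} \approx -0.10543$
$\left(-9284 + W\right) \left(q - 22827\right) = \left(-9284 + 25279\right) \left(- \frac{2536}{24055} - 22827\right) = 15995 \left(- \frac{549106021}{24055}\right) = - \frac{1756590161179}{4811}$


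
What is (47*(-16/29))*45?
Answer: -33840/29 ≈ -1166.9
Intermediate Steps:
(47*(-16/29))*45 = -752/29*45 = -33840/29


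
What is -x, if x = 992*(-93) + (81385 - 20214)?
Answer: 31085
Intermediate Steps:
x = -31085 (x = -92256 + 61171 = -31085)
-x = -1*(-31085) = 31085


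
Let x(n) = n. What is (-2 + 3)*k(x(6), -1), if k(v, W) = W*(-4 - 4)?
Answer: 8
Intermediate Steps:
k(v, W) = -8*W (k(v, W) = W*(-8) = -8*W)
(-2 + 3)*k(x(6), -1) = (-2 + 3)*(-8*(-1)) = 1*8 = 8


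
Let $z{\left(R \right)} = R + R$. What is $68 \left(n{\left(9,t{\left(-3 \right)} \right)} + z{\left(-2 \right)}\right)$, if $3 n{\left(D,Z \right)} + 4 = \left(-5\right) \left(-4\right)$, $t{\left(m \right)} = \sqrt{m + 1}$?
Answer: $\frac{272}{3} \approx 90.667$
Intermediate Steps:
$t{\left(m \right)} = \sqrt{1 + m}$
$n{\left(D,Z \right)} = \frac{16}{3}$ ($n{\left(D,Z \right)} = - \frac{4}{3} + \frac{\left(-5\right) \left(-4\right)}{3} = - \frac{4}{3} + \frac{1}{3} \cdot 20 = - \frac{4}{3} + \frac{20}{3} = \frac{16}{3}$)
$z{\left(R \right)} = 2 R$
$68 \left(n{\left(9,t{\left(-3 \right)} \right)} + z{\left(-2 \right)}\right) = 68 \left(\frac{16}{3} + 2 \left(-2\right)\right) = 68 \left(\frac{16}{3} - 4\right) = 68 \cdot \frac{4}{3} = \frac{272}{3}$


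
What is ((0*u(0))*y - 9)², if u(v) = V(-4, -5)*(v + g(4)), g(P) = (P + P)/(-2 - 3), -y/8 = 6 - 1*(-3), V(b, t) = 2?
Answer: 81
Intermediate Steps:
y = -72 (y = -8*(6 - 1*(-3)) = -8*(6 + 3) = -8*9 = -72)
g(P) = -2*P/5 (g(P) = (2*P)/(-5) = (2*P)*(-⅕) = -2*P/5)
u(v) = -16/5 + 2*v (u(v) = 2*(v - ⅖*4) = 2*(v - 8/5) = 2*(-8/5 + v) = -16/5 + 2*v)
((0*u(0))*y - 9)² = ((0*(-16/5 + 2*0))*(-72) - 9)² = ((0*(-16/5 + 0))*(-72) - 9)² = ((0*(-16/5))*(-72) - 9)² = (0*(-72) - 9)² = (0 - 9)² = (-9)² = 81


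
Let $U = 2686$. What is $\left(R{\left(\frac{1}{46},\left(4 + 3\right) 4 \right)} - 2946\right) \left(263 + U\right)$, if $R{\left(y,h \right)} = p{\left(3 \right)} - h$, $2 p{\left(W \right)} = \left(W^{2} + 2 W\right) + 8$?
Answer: $- \frac{17472825}{2} \approx -8.7364 \cdot 10^{6}$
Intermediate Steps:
$p{\left(W \right)} = 4 + W + \frac{W^{2}}{2}$ ($p{\left(W \right)} = \frac{\left(W^{2} + 2 W\right) + 8}{2} = \frac{8 + W^{2} + 2 W}{2} = 4 + W + \frac{W^{2}}{2}$)
$R{\left(y,h \right)} = \frac{23}{2} - h$ ($R{\left(y,h \right)} = \left(4 + 3 + \frac{3^{2}}{2}\right) - h = \left(4 + 3 + \frac{1}{2} \cdot 9\right) - h = \left(4 + 3 + \frac{9}{2}\right) - h = \frac{23}{2} - h$)
$\left(R{\left(\frac{1}{46},\left(4 + 3\right) 4 \right)} - 2946\right) \left(263 + U\right) = \left(\left(\frac{23}{2} - \left(4 + 3\right) 4\right) - 2946\right) \left(263 + 2686\right) = \left(\left(\frac{23}{2} - 7 \cdot 4\right) - 2946\right) 2949 = \left(\left(\frac{23}{2} - 28\right) - 2946\right) 2949 = \left(- \frac{33}{2} - 2946\right) 2949 = \left(- \frac{5925}{2}\right) 2949 = - \frac{17472825}{2}$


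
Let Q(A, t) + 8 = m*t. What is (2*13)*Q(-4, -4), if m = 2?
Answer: -416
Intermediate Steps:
Q(A, t) = -8 + 2*t
(2*13)*Q(-4, -4) = (2*13)*(-8 + 2*(-4)) = 26*(-8 - 8) = 26*(-16) = -416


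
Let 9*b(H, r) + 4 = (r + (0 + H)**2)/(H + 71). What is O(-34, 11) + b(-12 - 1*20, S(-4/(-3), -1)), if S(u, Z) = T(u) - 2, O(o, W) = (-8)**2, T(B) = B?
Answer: 69994/1053 ≈ 66.471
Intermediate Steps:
O(o, W) = 64
S(u, Z) = -2 + u (S(u, Z) = u - 2 = -2 + u)
b(H, r) = -4/9 + (r + H**2)/(9*(71 + H)) (b(H, r) = -4/9 + ((r + (0 + H)**2)/(H + 71))/9 = -4/9 + ((r + H**2)/(71 + H))/9 = -4/9 + (r + H**2)/(9*(71 + H)))
O(-34, 11) + b(-12 - 1*20, S(-4/(-3), -1)) = 64 + (-284 + (-2 - 4/(-3)) + (-12 - 1*20)**2 - 4*(-12 - 1*20))/(9*(71 + (-12 - 1*20))) = 64 + (-284 + (-2 - 4*(-1/3)) + (-12 - 20)**2 - 4*(-12 - 20))/(9*(71 + (-12 - 20))) = 64 + (-284 + (-2 + 4/3) + (-32)**2 - 4*(-32))/(9*(71 - 32)) = 64 + (1/9)*(-284 - 2/3 + 1024 + 128)/39 = 64 + (1/9)*(1/39)*(2602/3) = 64 + 2602/1053 = 69994/1053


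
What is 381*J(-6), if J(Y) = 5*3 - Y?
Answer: 8001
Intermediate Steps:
J(Y) = 15 - Y
381*J(-6) = 381*(15 - 1*(-6)) = 381*(15 + 6) = 381*21 = 8001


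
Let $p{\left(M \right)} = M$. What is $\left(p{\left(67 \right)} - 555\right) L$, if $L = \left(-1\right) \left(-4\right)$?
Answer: $-1952$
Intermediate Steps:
$L = 4$
$\left(p{\left(67 \right)} - 555\right) L = \left(67 - 555\right) 4 = \left(-488\right) 4 = -1952$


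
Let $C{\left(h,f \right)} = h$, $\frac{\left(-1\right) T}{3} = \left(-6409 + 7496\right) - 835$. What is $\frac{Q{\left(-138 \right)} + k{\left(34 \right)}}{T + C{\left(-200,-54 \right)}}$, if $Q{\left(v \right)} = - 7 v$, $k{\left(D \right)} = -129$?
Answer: $- \frac{837}{956} \approx -0.87552$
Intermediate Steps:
$T = -756$ ($T = - 3 \left(\left(-6409 + 7496\right) - 835\right) = - 3 \left(1087 - 835\right) = \left(-3\right) 252 = -756$)
$\frac{Q{\left(-138 \right)} + k{\left(34 \right)}}{T + C{\left(-200,-54 \right)}} = \frac{\left(-7\right) \left(-138\right) - 129}{-756 - 200} = \frac{966 - 129}{-956} = 837 \left(- \frac{1}{956}\right) = - \frac{837}{956}$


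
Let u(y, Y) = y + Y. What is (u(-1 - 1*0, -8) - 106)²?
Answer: 13225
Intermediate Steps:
u(y, Y) = Y + y
(u(-1 - 1*0, -8) - 106)² = ((-8 + (-1 - 1*0)) - 106)² = ((-8 + (-1 + 0)) - 106)² = ((-8 - 1) - 106)² = (-9 - 106)² = (-115)² = 13225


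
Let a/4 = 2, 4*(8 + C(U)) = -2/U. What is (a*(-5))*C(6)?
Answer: 970/3 ≈ 323.33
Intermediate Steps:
C(U) = -8 - 1/(2*U) (C(U) = -8 + (-2/U)/4 = -8 - 1/(2*U))
a = 8 (a = 4*2 = 8)
(a*(-5))*C(6) = (8*(-5))*(-8 - ½/6) = -40*(-8 - ½*⅙) = -40*(-8 - 1/12) = -40*(-97/12) = 970/3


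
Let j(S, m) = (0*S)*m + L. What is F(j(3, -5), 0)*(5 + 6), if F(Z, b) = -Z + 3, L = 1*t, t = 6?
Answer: -33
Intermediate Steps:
L = 6 (L = 1*6 = 6)
j(S, m) = 6 (j(S, m) = (0*S)*m + 6 = 0*m + 6 = 0 + 6 = 6)
F(Z, b) = 3 - Z
F(j(3, -5), 0)*(5 + 6) = (3 - 1*6)*(5 + 6) = (3 - 6)*11 = -3*11 = -33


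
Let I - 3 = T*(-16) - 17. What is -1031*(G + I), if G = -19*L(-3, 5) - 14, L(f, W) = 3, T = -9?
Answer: -60829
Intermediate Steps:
I = 130 (I = 3 + (-9*(-16) - 17) = 3 + (144 - 17) = 3 + 127 = 130)
G = -71 (G = -19*3 - 14 = -57 - 14 = -71)
-1031*(G + I) = -1031*(-71 + 130) = -1031*59 = -60829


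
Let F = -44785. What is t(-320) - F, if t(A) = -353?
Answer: 44432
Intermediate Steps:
t(-320) - F = -353 - 1*(-44785) = -353 + 44785 = 44432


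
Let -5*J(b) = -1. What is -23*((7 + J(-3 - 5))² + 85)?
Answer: -78683/25 ≈ -3147.3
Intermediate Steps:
J(b) = ⅕ (J(b) = -⅕*(-1) = ⅕)
-23*((7 + J(-3 - 5))² + 85) = -23*((7 + ⅕)² + 85) = -23*((36/5)² + 85) = -23*(1296/25 + 85) = -23*3421/25 = -78683/25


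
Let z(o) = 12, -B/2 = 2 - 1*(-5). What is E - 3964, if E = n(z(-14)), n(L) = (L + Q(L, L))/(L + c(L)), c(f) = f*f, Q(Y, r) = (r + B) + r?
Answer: -309181/78 ≈ -3963.9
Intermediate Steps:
B = -14 (B = -2*(2 - 1*(-5)) = -2*(2 + 5) = -2*7 = -14)
Q(Y, r) = -14 + 2*r (Q(Y, r) = (r - 14) + r = (-14 + r) + r = -14 + 2*r)
c(f) = f**2
n(L) = (-14 + 3*L)/(L + L**2) (n(L) = (L + (-14 + 2*L))/(L + L**2) = (-14 + 3*L)/(L + L**2))
E = 11/78 (E = (-14 + 3*12)/(12*(1 + 12)) = (1/12)*(-14 + 36)/13 = (1/12)*(1/13)*22 = 11/78 ≈ 0.14103)
E - 3964 = 11/78 - 3964 = -309181/78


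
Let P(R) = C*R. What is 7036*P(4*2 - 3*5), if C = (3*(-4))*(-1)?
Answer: -591024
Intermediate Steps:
C = 12 (C = -12*(-1) = 12)
P(R) = 12*R
7036*P(4*2 - 3*5) = 7036*(12*(4*2 - 3*5)) = 7036*(12*(8 - 15)) = 7036*(12*(-7)) = 7036*(-84) = -591024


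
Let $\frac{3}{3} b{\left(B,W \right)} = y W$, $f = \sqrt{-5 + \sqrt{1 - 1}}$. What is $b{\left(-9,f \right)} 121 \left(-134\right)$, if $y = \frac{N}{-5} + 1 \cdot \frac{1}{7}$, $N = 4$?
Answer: $\frac{372922 i \sqrt{5}}{35} \approx 23825.0 i$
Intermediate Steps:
$y = - \frac{23}{35}$ ($y = \frac{4}{-5} + 1 \cdot \frac{1}{7} = 4 \left(- \frac{1}{5}\right) + 1 \cdot \frac{1}{7} = - \frac{4}{5} + \frac{1}{7} = - \frac{23}{35} \approx -0.65714$)
$f = i \sqrt{5}$ ($f = \sqrt{-5 + \sqrt{0}} = \sqrt{-5 + 0} = \sqrt{-5} = i \sqrt{5} \approx 2.2361 i$)
$b{\left(B,W \right)} = - \frac{23 W}{35}$
$b{\left(-9,f \right)} 121 \left(-134\right) = - \frac{23 i \sqrt{5}}{35} \cdot 121 \left(-134\right) = - \frac{2783 i \sqrt{5}}{35} \left(-134\right) = \frac{372922 i \sqrt{5}}{35}$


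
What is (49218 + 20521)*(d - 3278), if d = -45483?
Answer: -3400543379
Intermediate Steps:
(49218 + 20521)*(d - 3278) = (49218 + 20521)*(-45483 - 3278) = 69739*(-48761) = -3400543379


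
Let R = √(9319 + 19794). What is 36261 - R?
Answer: 36261 - √29113 ≈ 36090.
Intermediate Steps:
R = √29113 ≈ 170.63
36261 - R = 36261 - √29113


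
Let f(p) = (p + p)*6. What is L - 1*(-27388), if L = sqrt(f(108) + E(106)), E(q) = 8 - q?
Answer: 27388 + sqrt(1198) ≈ 27423.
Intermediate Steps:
f(p) = 12*p (f(p) = (2*p)*6 = 12*p)
L = sqrt(1198) (L = sqrt(12*108 + (8 - 1*106)) = sqrt(1296 + (8 - 106)) = sqrt(1296 - 98) = sqrt(1198) ≈ 34.612)
L - 1*(-27388) = sqrt(1198) - 1*(-27388) = sqrt(1198) + 27388 = 27388 + sqrt(1198)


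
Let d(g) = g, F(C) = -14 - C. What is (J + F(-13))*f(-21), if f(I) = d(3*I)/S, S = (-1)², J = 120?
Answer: -7497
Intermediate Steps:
S = 1
f(I) = 3*I (f(I) = (3*I)/1 = (3*I)*1 = 3*I)
(J + F(-13))*f(-21) = (120 + (-14 - 1*(-13)))*(3*(-21)) = (120 + (-14 + 13))*(-63) = (120 - 1)*(-63) = 119*(-63) = -7497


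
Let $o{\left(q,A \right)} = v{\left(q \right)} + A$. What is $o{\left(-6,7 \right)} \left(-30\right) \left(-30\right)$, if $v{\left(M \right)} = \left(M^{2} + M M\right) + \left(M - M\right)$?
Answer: $71100$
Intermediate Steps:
$v{\left(M \right)} = 2 M^{2}$ ($v{\left(M \right)} = \left(M^{2} + M^{2}\right) + 0 = 2 M^{2} + 0 = 2 M^{2}$)
$o{\left(q,A \right)} = A + 2 q^{2}$ ($o{\left(q,A \right)} = 2 q^{2} + A = A + 2 q^{2}$)
$o{\left(-6,7 \right)} \left(-30\right) \left(-30\right) = \left(7 + 2 \left(-6\right)^{2}\right) \left(-30\right) \left(-30\right) = \left(7 + 2 \cdot 36\right) \left(-30\right) \left(-30\right) = \left(7 + 72\right) \left(-30\right) \left(-30\right) = 79 \left(-30\right) \left(-30\right) = \left(-2370\right) \left(-30\right) = 71100$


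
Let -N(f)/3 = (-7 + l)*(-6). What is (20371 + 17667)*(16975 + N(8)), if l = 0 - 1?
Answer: 640217578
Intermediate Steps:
l = -1
N(f) = -144 (N(f) = -3*(-7 - 1)*(-6) = -(-24)*(-6) = -3*48 = -144)
(20371 + 17667)*(16975 + N(8)) = (20371 + 17667)*(16975 - 144) = 38038*16831 = 640217578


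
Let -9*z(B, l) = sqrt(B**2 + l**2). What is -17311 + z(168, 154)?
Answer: -17311 - 14*sqrt(265)/9 ≈ -17336.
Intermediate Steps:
z(B, l) = -sqrt(B**2 + l**2)/9
-17311 + z(168, 154) = -17311 - sqrt(168**2 + 154**2)/9 = -17311 - sqrt(28224 + 23716)/9 = -17311 - 14*sqrt(265)/9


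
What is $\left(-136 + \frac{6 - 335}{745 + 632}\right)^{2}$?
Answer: $\frac{35194135201}{1896129} \approx 18561.0$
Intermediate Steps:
$\left(-136 + \frac{6 - 335}{745 + 632}\right)^{2} = \left(-136 - \frac{329}{1377}\right)^{2} = \left(- \frac{187601}{1377}\right)^{2} = \frac{35194135201}{1896129}$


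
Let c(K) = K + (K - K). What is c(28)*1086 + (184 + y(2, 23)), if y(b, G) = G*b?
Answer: 30638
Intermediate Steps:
c(K) = K (c(K) = K + 0 = K)
c(28)*1086 + (184 + y(2, 23)) = 28*1086 + (184 + 23*2) = 30408 + (184 + 46) = 30408 + 230 = 30638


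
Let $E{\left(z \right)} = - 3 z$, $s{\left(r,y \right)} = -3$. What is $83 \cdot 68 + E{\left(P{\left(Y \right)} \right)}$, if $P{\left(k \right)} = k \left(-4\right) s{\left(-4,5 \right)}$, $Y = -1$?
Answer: $5680$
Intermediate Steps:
$P{\left(k \right)} = 12 k$ ($P{\left(k \right)} = k \left(-4\right) \left(-3\right) = - 4 k \left(-3\right) = 12 k$)
$83 \cdot 68 + E{\left(P{\left(Y \right)} \right)} = 83 \cdot 68 - 3 \cdot 12 \left(-1\right) = 5644 - -36 = 5644 + 36 = 5680$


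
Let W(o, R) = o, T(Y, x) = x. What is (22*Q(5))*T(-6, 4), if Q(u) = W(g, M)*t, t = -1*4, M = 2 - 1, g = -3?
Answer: 1056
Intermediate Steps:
M = 1
t = -4
Q(u) = 12 (Q(u) = -3*(-4) = 12)
(22*Q(5))*T(-6, 4) = (22*12)*4 = 264*4 = 1056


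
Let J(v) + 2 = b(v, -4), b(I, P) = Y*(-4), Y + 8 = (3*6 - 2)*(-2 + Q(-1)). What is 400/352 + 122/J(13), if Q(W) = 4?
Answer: -117/1078 ≈ -0.10853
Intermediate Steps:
Y = 24 (Y = -8 + (3*6 - 2)*(-2 + 4) = -8 + (18 - 2)*2 = -8 + 16*2 = -8 + 32 = 24)
b(I, P) = -96 (b(I, P) = 24*(-4) = -96)
J(v) = -98 (J(v) = -2 - 96 = -98)
400/352 + 122/J(13) = 400/352 + 122/(-98) = 400*(1/352) + 122*(-1/98) = 25/22 - 61/49 = -117/1078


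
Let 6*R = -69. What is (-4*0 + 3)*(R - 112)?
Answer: -741/2 ≈ -370.50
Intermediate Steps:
R = -23/2 (R = (1/6)*(-69) = -23/2 ≈ -11.500)
(-4*0 + 3)*(R - 112) = (-4*0 + 3)*(-23/2 - 112) = (0 + 3)*(-247/2) = 3*(-247/2) = -741/2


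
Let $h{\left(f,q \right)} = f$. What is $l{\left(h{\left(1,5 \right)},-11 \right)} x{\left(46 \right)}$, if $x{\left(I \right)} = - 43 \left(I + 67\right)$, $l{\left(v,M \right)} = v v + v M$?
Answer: $48590$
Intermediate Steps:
$l{\left(v,M \right)} = v^{2} + M v$
$x{\left(I \right)} = -2881 - 43 I$ ($x{\left(I \right)} = - 43 \left(67 + I\right) = -2881 - 43 I$)
$l{\left(h{\left(1,5 \right)},-11 \right)} x{\left(46 \right)} = 1 \left(-11 + 1\right) \left(-2881 - 1978\right) = 1 \left(-10\right) \left(-2881 - 1978\right) = \left(-10\right) \left(-4859\right) = 48590$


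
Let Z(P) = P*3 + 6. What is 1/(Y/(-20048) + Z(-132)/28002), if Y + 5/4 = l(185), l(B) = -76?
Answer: -28788928/290029 ≈ -99.262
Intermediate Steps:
Z(P) = 6 + 3*P (Z(P) = 3*P + 6 = 6 + 3*P)
Y = -309/4 (Y = -5/4 - 76 = -309/4 ≈ -77.250)
1/(Y/(-20048) + Z(-132)/28002) = 1/(-309/4/(-20048) + (6 + 3*(-132))/28002) = 1/(-309/4*(-1/20048) + (6 - 396)*(1/28002)) = 1/(309/80192 - 390*1/28002) = 1/(309/80192 - 5/359) = 1/(-290029/28788928) = -28788928/290029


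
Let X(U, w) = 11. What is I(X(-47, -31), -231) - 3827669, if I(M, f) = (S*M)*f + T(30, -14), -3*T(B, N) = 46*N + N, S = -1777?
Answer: 2063722/3 ≈ 6.8791e+5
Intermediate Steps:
T(B, N) = -47*N/3 (T(B, N) = -(46*N + N)/3 = -47*N/3)
I(M, f) = 658/3 - 1777*M*f (I(M, f) = (-1777*M)*f - 47/3*(-14) = -1777*M*f + 658/3 = 658/3 - 1777*M*f)
I(X(-47, -31), -231) - 3827669 = (658/3 - 1777*11*(-231)) - 3827669 = (658/3 + 4515357) - 3827669 = 13546729/3 - 3827669 = 2063722/3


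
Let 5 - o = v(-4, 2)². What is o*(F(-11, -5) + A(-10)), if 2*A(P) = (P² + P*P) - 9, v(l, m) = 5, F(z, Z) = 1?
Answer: -1930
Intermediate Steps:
o = -20 (o = 5 - 1*5² = 5 - 1*25 = 5 - 25 = -20)
A(P) = -9/2 + P² (A(P) = ((P² + P*P) - 9)/2 = ((P² + P²) - 9)/2 = (2*P² - 9)/2 = (-9 + 2*P²)/2 = -9/2 + P²)
o*(F(-11, -5) + A(-10)) = -20*(1 + (-9/2 + (-10)²)) = -20*(1 + (-9/2 + 100)) = -20*(1 + 191/2) = -20*193/2 = -1930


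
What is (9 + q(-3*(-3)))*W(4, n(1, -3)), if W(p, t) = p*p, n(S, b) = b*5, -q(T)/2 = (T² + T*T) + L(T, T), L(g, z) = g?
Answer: -5328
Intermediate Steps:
q(T) = -4*T² - 2*T (q(T) = -2*((T² + T*T) + T) = -2*((T² + T²) + T) = -2*(2*T² + T) = -2*(T + 2*T²) = -4*T² - 2*T)
n(S, b) = 5*b
W(p, t) = p²
(9 + q(-3*(-3)))*W(4, n(1, -3)) = (9 + 2*(-3*(-3))*(-1 - (-6)*(-3)))*4² = (9 + 2*9*(-1 - 2*9))*16 = (9 + 2*9*(-1 - 18))*16 = (9 + 2*9*(-19))*16 = (9 - 342)*16 = -333*16 = -5328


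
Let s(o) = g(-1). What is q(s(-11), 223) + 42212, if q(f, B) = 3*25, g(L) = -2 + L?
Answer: 42287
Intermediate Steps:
s(o) = -3 (s(o) = -2 - 1 = -3)
q(f, B) = 75
q(s(-11), 223) + 42212 = 75 + 42212 = 42287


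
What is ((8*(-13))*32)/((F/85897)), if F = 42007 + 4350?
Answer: -285865216/46357 ≈ -6166.6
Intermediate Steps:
F = 46357
((8*(-13))*32)/((F/85897)) = ((8*(-13))*32)/((46357/85897)) = (-104*32)/((46357*(1/85897))) = -3328/46357/85897 = -3328*85897/46357 = -285865216/46357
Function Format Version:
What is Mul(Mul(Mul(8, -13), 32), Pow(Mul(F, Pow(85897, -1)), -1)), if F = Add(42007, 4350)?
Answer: Rational(-285865216, 46357) ≈ -6166.6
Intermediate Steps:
F = 46357
Mul(Mul(Mul(8, -13), 32), Pow(Mul(F, Pow(85897, -1)), -1)) = Mul(Mul(Mul(8, -13), 32), Pow(Mul(46357, Pow(85897, -1)), -1)) = Mul(Mul(-104, 32), Pow(Mul(46357, Rational(1, 85897)), -1)) = Mul(-3328, Pow(Rational(46357, 85897), -1)) = Mul(-3328, Rational(85897, 46357)) = Rational(-285865216, 46357)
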